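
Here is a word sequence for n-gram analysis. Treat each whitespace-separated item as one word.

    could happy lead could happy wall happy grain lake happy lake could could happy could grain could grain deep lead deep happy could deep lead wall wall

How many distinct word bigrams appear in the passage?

21

27 tokens → 26 bigram windows in total.
Repeated bigrams (each contributes count−1 duplicates):
  could happy: 3
  could grain: 2
  deep lead: 2
  happy could: 2
5 duplicate windows → 26 − 5 = 21 distinct.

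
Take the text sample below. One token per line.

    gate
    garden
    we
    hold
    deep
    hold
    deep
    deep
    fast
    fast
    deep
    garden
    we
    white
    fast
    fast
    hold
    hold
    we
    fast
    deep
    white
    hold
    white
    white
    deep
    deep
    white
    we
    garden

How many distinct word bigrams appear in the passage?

30 tokens → 29 bigram windows in total.
Repeated bigrams (each contributes count−1 duplicates):
  deep deep: 2
  deep white: 2
  fast deep: 2
  fast fast: 2
  garden we: 2
  hold deep: 2
6 duplicate windows → 29 − 6 = 23 distinct.

23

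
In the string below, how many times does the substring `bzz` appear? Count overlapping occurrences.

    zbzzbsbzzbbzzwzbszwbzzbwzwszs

Sliding a length-3 window over the 29 characters (27 positions):
  position 2–4: bzz
  position 7–9: bzz
  position 11–13: bzz
  position 20–22: bzz

4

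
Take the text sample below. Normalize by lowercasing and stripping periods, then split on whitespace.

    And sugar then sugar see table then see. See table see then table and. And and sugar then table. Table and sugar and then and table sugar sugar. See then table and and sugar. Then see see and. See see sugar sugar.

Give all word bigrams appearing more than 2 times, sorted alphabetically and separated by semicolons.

and and; and sugar; see see; sugar then; table and; then table

Bigram counts meeting the condition (more than 2 times):
  and and: 3
  and sugar: 4
  see see: 3
  sugar then: 3
  table and: 3
  then table: 3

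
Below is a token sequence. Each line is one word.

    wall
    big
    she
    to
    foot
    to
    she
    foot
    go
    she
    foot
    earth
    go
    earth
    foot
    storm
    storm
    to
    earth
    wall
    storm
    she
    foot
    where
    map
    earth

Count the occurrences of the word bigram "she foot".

Scanning the 25 overlapping bigram windows for "she foot":
  position 7–8: she foot
  position 10–11: she foot
  position 22–23: she foot

3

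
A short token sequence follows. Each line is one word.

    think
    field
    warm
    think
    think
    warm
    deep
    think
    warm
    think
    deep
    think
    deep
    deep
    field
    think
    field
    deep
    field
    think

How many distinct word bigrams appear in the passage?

12

20 tokens → 19 bigram windows in total.
Repeated bigrams (each contributes count−1 duplicates):
  deep field: 2
  deep think: 2
  field think: 2
  think deep: 2
  think field: 2
  think warm: 2
  warm think: 2
7 duplicate windows → 19 − 7 = 12 distinct.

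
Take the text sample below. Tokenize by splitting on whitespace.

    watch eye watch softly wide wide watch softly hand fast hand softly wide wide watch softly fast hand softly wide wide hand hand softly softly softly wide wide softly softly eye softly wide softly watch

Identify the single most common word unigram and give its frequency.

"softly", 12 times

Unigram frequencies (highest first):
  softly: 12
  wide: 9
  watch: 5
  hand: 5
  eye: 2
  fast: 2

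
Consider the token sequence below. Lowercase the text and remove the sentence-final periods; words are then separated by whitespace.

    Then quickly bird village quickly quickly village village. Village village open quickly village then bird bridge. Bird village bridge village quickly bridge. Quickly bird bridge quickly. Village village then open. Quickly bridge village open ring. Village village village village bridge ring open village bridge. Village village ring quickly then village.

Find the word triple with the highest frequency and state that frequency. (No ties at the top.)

"village village village", 4 times

Trigram frequencies (highest first):
  village village village: 4
  quickly village village: 2
  village bridge village: 2
  then quickly bird: 1
  quickly bird village: 1
  bird village quickly: 1
  … (37 more, each ≤ 1)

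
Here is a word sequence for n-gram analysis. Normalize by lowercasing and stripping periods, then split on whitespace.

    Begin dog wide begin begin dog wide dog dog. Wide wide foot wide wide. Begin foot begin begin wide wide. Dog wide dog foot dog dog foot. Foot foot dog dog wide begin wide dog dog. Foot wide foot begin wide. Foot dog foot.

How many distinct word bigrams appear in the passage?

44 tokens → 43 bigram windows in total.
Repeated bigrams (each contributes count−1 duplicates):
  dog wide: 5
  dog dog: 4
  dog foot: 4
  wide dog: 4
  begin wide: 3
  foot dog: 3
  wide begin: 3
  wide foot: 3
  … (6 more repeated)
28 duplicate windows → 43 − 28 = 15 distinct.

15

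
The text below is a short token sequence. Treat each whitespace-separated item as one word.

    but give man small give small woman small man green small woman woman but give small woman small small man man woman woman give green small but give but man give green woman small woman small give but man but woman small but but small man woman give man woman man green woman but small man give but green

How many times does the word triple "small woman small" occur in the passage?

Scanning the 57 overlapping trigram windows for "small woman small":
  position 6–8: small woman small
  position 16–18: small woman small
  position 34–36: small woman small

3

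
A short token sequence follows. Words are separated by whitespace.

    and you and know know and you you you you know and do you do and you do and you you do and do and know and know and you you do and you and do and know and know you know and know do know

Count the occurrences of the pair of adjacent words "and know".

6

Scanning the 45 overlapping bigram windows for "and know":
  position 3–4: and know
  position 25–26: and know
  position 27–28: and know
  position 37–38: and know
  position 39–40: and know
  position 43–44: and know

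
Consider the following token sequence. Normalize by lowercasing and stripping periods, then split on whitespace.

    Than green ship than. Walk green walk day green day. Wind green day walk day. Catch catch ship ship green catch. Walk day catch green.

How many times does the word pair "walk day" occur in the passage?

Scanning the 24 overlapping bigram windows for "walk day":
  position 7–8: walk day
  position 14–15: walk day
  position 22–23: walk day

3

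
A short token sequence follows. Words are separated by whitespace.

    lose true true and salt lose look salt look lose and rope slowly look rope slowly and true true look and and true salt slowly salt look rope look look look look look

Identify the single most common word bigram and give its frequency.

Bigram frequencies (highest first):
  look look: 4
  true true: 2
  salt look: 2
  rope slowly: 2
  look rope: 2
  and true: 2
  … (18 more, each ≤ 1)

"look look", 4 times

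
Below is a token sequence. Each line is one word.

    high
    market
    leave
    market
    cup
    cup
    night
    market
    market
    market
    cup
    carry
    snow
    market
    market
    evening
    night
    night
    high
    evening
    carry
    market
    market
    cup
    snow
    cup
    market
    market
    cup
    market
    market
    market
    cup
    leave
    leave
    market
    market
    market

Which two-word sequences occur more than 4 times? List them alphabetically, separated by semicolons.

Bigram counts meeting the condition (more than 4 times):
  market cup: 5
  market market: 9

market cup; market market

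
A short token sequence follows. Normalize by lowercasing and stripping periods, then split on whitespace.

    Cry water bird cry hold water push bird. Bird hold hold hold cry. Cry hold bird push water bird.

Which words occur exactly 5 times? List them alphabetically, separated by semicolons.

Unigram counts meeting the condition (exactly 5 times):
  bird: 5
  hold: 5

bird; hold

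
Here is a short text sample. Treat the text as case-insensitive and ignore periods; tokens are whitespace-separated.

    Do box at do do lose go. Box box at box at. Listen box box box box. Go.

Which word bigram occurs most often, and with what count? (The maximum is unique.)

Bigram frequencies (highest first):
  box box: 4
  box at: 3
  do box: 1
  at do: 1
  do do: 1
  do lose: 1
  … (6 more, each ≤ 1)

"box box", 4 times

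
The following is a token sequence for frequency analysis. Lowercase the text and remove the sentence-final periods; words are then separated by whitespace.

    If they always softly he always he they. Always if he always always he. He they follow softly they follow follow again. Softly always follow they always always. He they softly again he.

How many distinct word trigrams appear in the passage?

29

33 tokens → 31 trigram windows in total.
Repeated trigrams (each contributes count−1 duplicates):
  always always he: 2
  always he they: 2
2 duplicate windows → 31 − 2 = 29 distinct.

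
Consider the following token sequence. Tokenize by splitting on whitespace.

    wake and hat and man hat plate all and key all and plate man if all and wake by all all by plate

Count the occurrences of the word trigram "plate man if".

Scanning the 21 overlapping trigram windows for "plate man if":
  position 13–15: plate man if

1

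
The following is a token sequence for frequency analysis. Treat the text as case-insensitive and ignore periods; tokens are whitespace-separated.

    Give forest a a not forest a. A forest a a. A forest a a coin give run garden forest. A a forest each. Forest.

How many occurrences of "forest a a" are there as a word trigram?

Scanning the 23 overlapping trigram windows for "forest a a":
  position 2–4: forest a a
  position 6–8: forest a a
  position 9–11: forest a a
  position 13–15: forest a a
  position 20–22: forest a a

5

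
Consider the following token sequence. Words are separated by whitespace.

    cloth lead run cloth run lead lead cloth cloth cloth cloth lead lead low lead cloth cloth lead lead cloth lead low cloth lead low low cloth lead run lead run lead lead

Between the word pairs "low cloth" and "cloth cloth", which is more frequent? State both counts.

"cloth cloth" (4 vs 2)

"low cloth": 2 occurrences
"cloth cloth": 4 occurrences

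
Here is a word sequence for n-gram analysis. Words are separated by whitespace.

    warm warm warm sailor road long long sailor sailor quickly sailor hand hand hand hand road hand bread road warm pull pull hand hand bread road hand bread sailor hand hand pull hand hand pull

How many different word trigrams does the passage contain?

27

35 tokens → 33 trigram windows in total.
Repeated trigrams (each contributes count−1 duplicates):
  hand bread road: 2
  hand hand hand: 2
  hand hand pull: 2
  pull hand hand: 2
  road hand bread: 2
  sailor hand hand: 2
6 duplicate windows → 33 − 6 = 27 distinct.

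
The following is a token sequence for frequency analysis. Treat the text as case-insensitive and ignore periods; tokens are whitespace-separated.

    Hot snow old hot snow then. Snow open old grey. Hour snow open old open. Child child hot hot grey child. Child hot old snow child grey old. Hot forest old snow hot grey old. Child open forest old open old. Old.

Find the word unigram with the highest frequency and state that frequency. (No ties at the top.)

Unigram frequencies (highest first):
  old: 10
  hot: 7
  snow: 6
  child: 6
  open: 5
  grey: 4
  … (3 more, each ≤ 2)

"old", 10 times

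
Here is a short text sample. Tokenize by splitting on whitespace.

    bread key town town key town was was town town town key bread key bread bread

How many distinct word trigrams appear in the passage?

13

16 tokens → 14 trigram windows in total.
Repeated trigrams (each contributes count−1 duplicates):
  town town key: 2
1 duplicate windows → 14 − 1 = 13 distinct.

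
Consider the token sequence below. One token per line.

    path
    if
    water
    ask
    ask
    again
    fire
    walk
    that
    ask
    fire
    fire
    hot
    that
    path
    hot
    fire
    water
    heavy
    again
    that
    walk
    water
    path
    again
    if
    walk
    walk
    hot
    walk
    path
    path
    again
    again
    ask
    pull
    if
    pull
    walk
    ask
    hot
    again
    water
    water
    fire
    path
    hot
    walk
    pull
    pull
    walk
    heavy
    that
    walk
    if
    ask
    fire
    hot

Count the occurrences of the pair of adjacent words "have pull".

0

Scanning the 57 overlapping bigram windows for "have pull":
  (none found)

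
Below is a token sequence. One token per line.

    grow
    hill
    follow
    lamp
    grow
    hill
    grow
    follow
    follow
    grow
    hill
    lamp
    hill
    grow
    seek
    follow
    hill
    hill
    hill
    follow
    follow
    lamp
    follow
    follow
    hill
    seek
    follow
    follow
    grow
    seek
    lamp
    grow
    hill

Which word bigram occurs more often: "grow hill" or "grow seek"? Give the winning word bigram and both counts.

"grow hill": 4 occurrences
"grow seek": 2 occurrences

"grow hill" (4 vs 2)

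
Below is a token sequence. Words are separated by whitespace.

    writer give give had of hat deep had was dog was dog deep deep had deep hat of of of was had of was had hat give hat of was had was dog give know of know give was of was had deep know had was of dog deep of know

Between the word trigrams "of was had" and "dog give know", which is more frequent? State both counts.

"of was had": 4 occurrences
"dog give know": 1 occurrence

"of was had" (4 vs 1)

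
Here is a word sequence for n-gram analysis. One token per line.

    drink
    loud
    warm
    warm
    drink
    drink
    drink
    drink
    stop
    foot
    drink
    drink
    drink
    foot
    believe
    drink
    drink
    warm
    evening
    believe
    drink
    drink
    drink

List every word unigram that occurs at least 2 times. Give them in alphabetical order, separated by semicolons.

Unigram counts meeting the condition (at least 2 times):
  believe: 2
  drink: 13
  foot: 2
  warm: 3

believe; drink; foot; warm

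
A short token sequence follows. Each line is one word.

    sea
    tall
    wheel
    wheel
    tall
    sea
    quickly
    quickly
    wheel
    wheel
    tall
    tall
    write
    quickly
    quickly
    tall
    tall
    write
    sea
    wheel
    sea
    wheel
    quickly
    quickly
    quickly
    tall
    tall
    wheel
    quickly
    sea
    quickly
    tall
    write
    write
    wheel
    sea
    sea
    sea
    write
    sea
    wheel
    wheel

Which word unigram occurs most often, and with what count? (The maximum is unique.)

"wheel", 10 times

Unigram frequencies (highest first):
  wheel: 10
  sea: 9
  tall: 9
  quickly: 9
  write: 5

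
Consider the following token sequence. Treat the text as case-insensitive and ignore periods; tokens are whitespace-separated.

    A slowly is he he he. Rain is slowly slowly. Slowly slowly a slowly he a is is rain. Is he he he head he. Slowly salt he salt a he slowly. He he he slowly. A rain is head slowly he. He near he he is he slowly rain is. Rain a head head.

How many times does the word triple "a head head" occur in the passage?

1

Scanning the 53 overlapping trigram windows for "a head head":
  position 53–55: a head head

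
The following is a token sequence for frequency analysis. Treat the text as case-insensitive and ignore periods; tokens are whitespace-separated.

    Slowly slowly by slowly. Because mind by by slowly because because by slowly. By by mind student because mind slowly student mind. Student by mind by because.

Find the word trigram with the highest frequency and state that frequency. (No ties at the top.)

"by slowly because", 2 times

Trigram frequencies (highest first):
  by slowly because: 2
  slowly slowly by: 1
  slowly by slowly: 1
  slowly because mind: 1
  because mind by: 1
  mind by by: 1
  … (18 more, each ≤ 1)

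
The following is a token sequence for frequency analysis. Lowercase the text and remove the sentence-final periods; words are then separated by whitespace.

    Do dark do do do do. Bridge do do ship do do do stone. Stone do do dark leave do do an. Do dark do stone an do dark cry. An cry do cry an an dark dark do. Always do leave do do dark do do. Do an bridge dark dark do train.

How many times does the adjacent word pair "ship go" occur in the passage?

Scanning the 53 overlapping bigram windows for "ship go":
  (none found)

0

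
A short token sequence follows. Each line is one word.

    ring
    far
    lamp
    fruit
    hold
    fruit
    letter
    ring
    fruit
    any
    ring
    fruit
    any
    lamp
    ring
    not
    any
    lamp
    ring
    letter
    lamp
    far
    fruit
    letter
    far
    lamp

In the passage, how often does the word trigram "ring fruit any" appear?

2

Scanning the 24 overlapping trigram windows for "ring fruit any":
  position 8–10: ring fruit any
  position 11–13: ring fruit any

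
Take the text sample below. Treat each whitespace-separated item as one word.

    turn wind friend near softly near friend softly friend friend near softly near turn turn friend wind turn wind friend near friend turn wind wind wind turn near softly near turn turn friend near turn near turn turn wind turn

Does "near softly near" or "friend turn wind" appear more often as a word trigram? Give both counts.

"near softly near": 3 occurrences
"friend turn wind": 1 occurrence

"near softly near" (3 vs 1)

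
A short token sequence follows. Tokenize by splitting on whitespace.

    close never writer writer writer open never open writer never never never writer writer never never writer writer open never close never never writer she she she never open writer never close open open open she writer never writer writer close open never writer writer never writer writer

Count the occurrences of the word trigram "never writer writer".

Scanning the 46 overlapping trigram windows for "never writer writer":
  position 2–4: never writer writer
  position 12–14: never writer writer
  position 16–18: never writer writer
  position 38–40: never writer writer
  position 43–45: never writer writer
  position 46–48: never writer writer

6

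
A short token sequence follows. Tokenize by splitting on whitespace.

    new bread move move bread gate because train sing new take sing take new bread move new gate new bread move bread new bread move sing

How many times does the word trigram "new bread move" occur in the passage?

Scanning the 24 overlapping trigram windows for "new bread move":
  position 1–3: new bread move
  position 14–16: new bread move
  position 19–21: new bread move
  position 23–25: new bread move

4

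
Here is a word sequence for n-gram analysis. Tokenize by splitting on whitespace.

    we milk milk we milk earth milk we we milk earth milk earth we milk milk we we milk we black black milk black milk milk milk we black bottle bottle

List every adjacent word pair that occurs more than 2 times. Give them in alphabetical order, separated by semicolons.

milk earth; milk milk; milk we; we milk

Bigram counts meeting the condition (more than 2 times):
  milk earth: 3
  milk milk: 4
  milk we: 5
  we milk: 5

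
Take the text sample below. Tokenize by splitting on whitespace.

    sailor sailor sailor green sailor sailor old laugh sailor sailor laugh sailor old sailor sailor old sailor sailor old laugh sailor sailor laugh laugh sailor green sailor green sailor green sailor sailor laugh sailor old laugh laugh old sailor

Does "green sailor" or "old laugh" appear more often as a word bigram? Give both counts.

"green sailor": 4 occurrences
"old laugh": 3 occurrences

"green sailor" (4 vs 3)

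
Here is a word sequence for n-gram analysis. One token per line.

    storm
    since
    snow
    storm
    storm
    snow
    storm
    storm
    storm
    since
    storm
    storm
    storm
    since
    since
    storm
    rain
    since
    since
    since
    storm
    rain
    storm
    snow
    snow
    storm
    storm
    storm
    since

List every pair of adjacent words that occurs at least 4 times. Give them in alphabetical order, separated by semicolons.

storm since; storm storm

Bigram counts meeting the condition (at least 4 times):
  storm since: 4
  storm storm: 7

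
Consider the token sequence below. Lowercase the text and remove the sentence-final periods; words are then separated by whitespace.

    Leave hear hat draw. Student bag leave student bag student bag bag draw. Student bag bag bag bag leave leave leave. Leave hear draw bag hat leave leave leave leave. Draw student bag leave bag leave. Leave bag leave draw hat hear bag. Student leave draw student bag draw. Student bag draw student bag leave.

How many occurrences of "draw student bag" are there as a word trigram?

6

Scanning the 53 overlapping trigram windows for "draw student bag":
  position 4–6: draw student bag
  position 13–15: draw student bag
  position 31–33: draw student bag
  position 46–48: draw student bag
  position 49–51: draw student bag
  position 52–54: draw student bag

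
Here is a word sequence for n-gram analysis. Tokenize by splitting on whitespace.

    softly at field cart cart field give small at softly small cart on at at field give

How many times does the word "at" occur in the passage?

4

Scanning the 17 tokens for "at":
  position 2: at
  position 9: at
  position 14: at
  position 15: at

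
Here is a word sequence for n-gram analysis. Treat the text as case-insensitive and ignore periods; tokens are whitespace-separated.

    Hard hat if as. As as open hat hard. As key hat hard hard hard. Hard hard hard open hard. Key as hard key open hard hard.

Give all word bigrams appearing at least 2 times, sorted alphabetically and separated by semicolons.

as as; hard hard; hard key; hat hard; open hard

Bigram counts meeting the condition (at least 2 times):
  as as: 2
  hard hard: 6
  hard key: 2
  hat hard: 2
  open hard: 2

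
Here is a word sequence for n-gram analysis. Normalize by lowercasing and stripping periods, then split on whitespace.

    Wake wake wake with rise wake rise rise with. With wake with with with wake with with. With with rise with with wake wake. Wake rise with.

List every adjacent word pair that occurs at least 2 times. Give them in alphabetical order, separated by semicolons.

Bigram counts meeting the condition (at least 2 times):
  rise with: 3
  wake rise: 2
  wake wake: 4
  wake with: 3
  with rise: 2
  with wake: 3
  with with: 7

rise with; wake rise; wake wake; wake with; with rise; with wake; with with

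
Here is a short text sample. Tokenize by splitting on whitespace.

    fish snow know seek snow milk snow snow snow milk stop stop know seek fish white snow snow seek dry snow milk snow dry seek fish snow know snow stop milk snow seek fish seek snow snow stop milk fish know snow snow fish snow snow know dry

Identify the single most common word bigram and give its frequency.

Bigram frequencies (highest first):
  snow snow: 6
  fish snow: 3
  snow know: 3
  snow milk: 3
  milk snow: 3
  seek fish: 3
  … (20 more, each ≤ 2)

"snow snow", 6 times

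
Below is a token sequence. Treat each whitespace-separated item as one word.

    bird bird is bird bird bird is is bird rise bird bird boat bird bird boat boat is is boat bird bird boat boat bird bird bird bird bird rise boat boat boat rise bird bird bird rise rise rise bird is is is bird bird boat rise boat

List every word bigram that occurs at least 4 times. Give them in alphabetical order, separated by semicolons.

bird bird; bird boat; boat boat; is is

Bigram counts meeting the condition (at least 4 times):
  bird bird: 13
  bird boat: 4
  boat boat: 4
  is is: 4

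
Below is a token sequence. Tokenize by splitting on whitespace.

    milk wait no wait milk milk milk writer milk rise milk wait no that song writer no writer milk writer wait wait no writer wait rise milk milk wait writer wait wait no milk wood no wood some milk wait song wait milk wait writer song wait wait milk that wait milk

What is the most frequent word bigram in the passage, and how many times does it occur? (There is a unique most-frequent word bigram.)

Bigram frequencies (highest first):
  milk wait: 5
  wait no: 4
  wait milk: 4
  milk milk: 3
  writer wait: 3
  wait wait: 3
  … (23 more, each ≤ 2)

"milk wait", 5 times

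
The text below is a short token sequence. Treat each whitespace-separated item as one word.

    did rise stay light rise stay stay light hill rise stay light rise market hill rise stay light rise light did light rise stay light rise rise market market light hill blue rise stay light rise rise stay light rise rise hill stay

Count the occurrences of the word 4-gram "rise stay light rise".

Scanning the 40 overlapping 4-gram windows for "rise stay light rise":
  position 2–5: rise stay light rise
  position 10–13: rise stay light rise
  position 16–19: rise stay light rise
  position 23–26: rise stay light rise
  position 33–36: rise stay light rise
  position 37–40: rise stay light rise

6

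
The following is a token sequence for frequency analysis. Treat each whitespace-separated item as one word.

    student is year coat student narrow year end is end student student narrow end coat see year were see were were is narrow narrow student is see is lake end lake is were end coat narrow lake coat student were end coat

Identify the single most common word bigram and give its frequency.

Bigram frequencies (highest first):
  end coat: 3
  student is: 2
  coat student: 2
  student narrow: 2
  were end: 2
  is year: 1
  … (29 more, each ≤ 1)

"end coat", 3 times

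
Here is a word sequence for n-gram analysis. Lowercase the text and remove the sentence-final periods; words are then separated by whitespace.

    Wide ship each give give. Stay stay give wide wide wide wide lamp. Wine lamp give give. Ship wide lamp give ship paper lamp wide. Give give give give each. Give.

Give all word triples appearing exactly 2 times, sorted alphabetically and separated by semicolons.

give give give; wide wide wide

Trigram counts meeting the condition (exactly 2 times):
  give give give: 2
  wide wide wide: 2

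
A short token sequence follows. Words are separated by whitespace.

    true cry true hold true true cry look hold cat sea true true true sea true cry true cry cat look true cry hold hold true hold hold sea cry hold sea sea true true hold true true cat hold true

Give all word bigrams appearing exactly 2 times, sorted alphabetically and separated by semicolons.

cry hold; cry true; hold hold; hold sea

Bigram counts meeting the condition (exactly 2 times):
  cry hold: 2
  cry true: 2
  hold hold: 2
  hold sea: 2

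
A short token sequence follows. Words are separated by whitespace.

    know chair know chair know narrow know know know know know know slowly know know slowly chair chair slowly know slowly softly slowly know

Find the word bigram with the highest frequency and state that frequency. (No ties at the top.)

"know know", 6 times

Bigram frequencies (highest first):
  know know: 6
  know slowly: 3
  slowly know: 3
  know chair: 2
  chair know: 2
  know narrow: 1
  … (6 more, each ≤ 1)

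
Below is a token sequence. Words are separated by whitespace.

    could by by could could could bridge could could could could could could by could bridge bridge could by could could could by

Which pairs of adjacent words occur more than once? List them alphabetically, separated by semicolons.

Bigram counts meeting the condition (more than once):
  bridge could: 2
  by could: 3
  could bridge: 2
  could by: 4
  could could: 9

bridge could; by could; could bridge; could by; could could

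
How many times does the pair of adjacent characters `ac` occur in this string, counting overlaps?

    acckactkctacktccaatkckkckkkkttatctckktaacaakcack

5

Sliding a length-2 window over the 48 characters (47 positions):
  position 1–2: ac
  position 5–6: ac
  position 11–12: ac
  position 40–41: ac
  position 46–47: ac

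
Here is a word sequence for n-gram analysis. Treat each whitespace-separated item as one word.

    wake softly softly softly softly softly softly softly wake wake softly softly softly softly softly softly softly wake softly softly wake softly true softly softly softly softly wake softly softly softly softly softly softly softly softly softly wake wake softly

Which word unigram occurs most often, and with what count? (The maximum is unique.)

"softly", 31 times

Unigram frequencies (highest first):
  softly: 31
  wake: 8
  true: 1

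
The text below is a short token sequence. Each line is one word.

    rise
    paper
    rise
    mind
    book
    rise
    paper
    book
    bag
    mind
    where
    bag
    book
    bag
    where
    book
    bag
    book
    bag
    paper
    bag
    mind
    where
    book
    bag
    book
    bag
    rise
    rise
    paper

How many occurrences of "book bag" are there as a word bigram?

Scanning the 29 overlapping bigram windows for "book bag":
  position 8–9: book bag
  position 13–14: book bag
  position 16–17: book bag
  position 18–19: book bag
  position 24–25: book bag
  position 26–27: book bag

6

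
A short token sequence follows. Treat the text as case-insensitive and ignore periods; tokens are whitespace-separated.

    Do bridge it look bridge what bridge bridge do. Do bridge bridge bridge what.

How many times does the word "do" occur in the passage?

3

Scanning the 14 tokens for "do":
  position 1: do
  position 9: do
  position 10: do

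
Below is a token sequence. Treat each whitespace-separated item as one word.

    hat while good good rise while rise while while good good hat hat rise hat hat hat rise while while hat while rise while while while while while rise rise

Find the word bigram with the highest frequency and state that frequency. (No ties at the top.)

"while while", 6 times

Bigram frequencies (highest first):
  while while: 6
  rise while: 4
  while rise: 3
  hat hat: 3
  hat while: 2
  while good: 2
  … (7 more, each ≤ 2)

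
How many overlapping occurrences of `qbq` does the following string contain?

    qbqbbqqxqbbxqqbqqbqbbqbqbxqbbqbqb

5

Sliding a length-3 window over the 33 characters (31 positions):
  position 1–3: qbq
  position 14–16: qbq
  position 17–19: qbq
  position 22–24: qbq
  position 30–32: qbq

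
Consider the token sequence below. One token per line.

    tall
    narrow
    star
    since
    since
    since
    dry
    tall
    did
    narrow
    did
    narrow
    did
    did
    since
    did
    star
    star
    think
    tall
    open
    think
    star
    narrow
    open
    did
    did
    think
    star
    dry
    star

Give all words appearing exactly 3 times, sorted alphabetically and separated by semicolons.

tall; think

Unigram counts meeting the condition (exactly 3 times):
  tall: 3
  think: 3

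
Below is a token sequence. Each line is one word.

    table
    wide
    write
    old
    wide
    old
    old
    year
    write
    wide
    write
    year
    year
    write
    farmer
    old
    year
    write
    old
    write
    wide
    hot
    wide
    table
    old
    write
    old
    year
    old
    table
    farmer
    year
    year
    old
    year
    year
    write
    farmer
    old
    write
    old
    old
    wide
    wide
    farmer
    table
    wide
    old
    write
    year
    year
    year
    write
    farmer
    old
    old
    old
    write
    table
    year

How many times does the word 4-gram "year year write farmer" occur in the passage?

Scanning the 57 overlapping 4-gram windows for "year year write farmer":
  position 12–15: year year write farmer
  position 35–38: year year write farmer
  position 51–54: year year write farmer

3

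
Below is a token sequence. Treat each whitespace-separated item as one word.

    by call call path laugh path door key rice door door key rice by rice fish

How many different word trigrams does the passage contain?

16 tokens → 14 trigram windows in total.
Repeated trigrams (each contributes count−1 duplicates):
  door key rice: 2
1 duplicate windows → 14 − 1 = 13 distinct.

13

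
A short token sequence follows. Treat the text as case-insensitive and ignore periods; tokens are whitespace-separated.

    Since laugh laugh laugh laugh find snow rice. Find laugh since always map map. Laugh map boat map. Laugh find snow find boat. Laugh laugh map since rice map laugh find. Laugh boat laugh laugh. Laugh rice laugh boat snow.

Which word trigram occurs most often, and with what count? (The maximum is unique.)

"laugh laugh laugh", 3 times

Trigram frequencies (highest first):
  laugh laugh laugh: 3
  laugh find snow: 2
  map laugh find: 2
  boat laugh laugh: 2
  since laugh laugh: 1
  laugh laugh find: 1
  … (27 more, each ≤ 1)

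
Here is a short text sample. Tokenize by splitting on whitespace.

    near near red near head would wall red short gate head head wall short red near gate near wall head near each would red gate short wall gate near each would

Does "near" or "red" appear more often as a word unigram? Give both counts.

"near": 7 occurrences
"red": 4 occurrences

"near" (7 vs 4)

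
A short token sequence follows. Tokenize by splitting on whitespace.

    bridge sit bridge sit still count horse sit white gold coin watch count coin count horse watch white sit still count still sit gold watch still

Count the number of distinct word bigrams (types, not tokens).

26 tokens → 25 bigram windows in total.
Repeated bigrams (each contributes count−1 duplicates):
  bridge sit: 2
  count horse: 2
  sit still: 2
  still count: 2
4 duplicate windows → 25 − 4 = 21 distinct.

21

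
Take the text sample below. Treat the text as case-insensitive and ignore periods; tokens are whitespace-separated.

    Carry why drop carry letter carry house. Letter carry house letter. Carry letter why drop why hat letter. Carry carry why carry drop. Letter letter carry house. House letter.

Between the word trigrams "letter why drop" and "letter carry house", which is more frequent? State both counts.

"letter carry house" (3 vs 1)

"letter why drop": 1 occurrence
"letter carry house": 3 occurrences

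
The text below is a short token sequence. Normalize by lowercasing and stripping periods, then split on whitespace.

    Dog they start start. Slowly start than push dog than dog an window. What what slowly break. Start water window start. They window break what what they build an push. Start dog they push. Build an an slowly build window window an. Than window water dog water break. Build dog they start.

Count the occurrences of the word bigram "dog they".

Scanning the 51 overlapping bigram windows for "dog they":
  position 1–2: dog they
  position 32–33: dog they
  position 50–51: dog they

3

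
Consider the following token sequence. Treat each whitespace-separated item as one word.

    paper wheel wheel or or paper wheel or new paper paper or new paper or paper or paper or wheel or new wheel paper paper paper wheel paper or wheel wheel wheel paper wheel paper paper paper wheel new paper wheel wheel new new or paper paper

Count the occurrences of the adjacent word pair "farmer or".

0

Scanning the 46 overlapping bigram windows for "farmer or":
  (none found)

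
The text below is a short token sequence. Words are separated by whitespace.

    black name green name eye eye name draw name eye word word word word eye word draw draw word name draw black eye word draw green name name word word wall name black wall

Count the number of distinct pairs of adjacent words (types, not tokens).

24

34 tokens → 33 bigram windows in total.
Repeated bigrams (each contributes count−1 duplicates):
  word word: 4
  eye word: 3
  green name: 2
  name draw: 2
  name eye: 2
  word draw: 2
9 duplicate windows → 33 − 9 = 24 distinct.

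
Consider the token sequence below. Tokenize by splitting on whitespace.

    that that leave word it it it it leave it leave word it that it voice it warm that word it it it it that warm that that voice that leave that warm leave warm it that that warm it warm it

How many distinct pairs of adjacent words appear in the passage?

42 tokens → 41 bigram windows in total.
Repeated bigrams (each contributes count−1 duplicates):
  it it: 6
  it that: 3
  that that: 3
  that warm: 3
  warm it: 3
  word it: 3
  it leave: 2
  it warm: 2
  … (3 more repeated)
20 duplicate windows → 41 − 20 = 21 distinct.

21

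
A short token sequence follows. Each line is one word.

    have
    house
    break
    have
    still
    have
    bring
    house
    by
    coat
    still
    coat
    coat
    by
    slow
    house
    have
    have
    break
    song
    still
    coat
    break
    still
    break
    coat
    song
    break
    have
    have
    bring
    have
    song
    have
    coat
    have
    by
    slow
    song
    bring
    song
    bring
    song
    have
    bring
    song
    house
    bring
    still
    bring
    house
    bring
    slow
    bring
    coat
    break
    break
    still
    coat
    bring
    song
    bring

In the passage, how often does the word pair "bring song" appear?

Scanning the 61 overlapping bigram windows for "bring song":
  position 40–41: bring song
  position 42–43: bring song
  position 45–46: bring song
  position 60–61: bring song

4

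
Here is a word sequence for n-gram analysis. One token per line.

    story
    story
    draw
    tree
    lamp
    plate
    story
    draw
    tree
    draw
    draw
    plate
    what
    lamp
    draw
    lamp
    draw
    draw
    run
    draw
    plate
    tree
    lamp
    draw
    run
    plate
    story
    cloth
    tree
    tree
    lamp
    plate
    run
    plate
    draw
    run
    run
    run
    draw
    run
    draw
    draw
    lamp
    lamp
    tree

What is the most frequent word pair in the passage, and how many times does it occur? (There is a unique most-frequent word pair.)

"draw run", 4 times

Bigram frequencies (highest first):
  draw run: 4
  tree lamp: 3
  draw draw: 3
  lamp draw: 3
  run draw: 3
  story draw: 2
  … (19 more, each ≤ 2)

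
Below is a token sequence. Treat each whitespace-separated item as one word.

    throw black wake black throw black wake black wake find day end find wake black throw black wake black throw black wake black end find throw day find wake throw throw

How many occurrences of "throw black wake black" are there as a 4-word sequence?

4

Scanning the 28 overlapping 4-gram windows for "throw black wake black":
  position 1–4: throw black wake black
  position 5–8: throw black wake black
  position 16–19: throw black wake black
  position 20–23: throw black wake black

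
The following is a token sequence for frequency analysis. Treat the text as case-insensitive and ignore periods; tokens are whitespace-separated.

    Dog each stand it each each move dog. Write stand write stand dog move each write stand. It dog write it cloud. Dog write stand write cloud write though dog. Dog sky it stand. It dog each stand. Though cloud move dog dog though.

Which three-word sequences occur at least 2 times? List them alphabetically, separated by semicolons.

Trigram counts meeting the condition (at least 2 times):
  dog each stand: 2
  dog write stand: 2
  stand it dog: 2
  write stand write: 2

dog each stand; dog write stand; stand it dog; write stand write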